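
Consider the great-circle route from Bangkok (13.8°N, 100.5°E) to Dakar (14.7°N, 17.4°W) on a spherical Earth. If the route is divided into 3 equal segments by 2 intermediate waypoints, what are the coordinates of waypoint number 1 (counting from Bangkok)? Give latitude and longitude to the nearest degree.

≈ (25°N, 62°E)

Write both endpoints as unit vectors p₁, p₂ with components (cos φ cos λ, cos φ sin λ, sin φ).
The central angle between the endpoints is δ = arccos(p₁·p₂) ≈ 1.960 rad (112.3°).
Interpolate at f = 1/3 with slerp weights a = sin((1−f)δ)/sin δ ≈ 1.043, b = sin(fδ)/sin δ ≈ 0.657.
p = a·p₁ + b·p₂ ≈ (0.422, 0.806, 0.415); φ = arcsin(p_z) ≈ 24.55°, λ = atan2(p_y, p_x) ≈ 62.39°.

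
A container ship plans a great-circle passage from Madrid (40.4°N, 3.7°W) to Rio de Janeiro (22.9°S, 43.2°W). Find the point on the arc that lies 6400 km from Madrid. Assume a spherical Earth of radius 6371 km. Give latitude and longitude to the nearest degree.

≈ (9°S, 35°W)

Write both endpoints as unit vectors p₁, p₂ with components (cos φ cos λ, cos φ sin λ, sin φ).
The central angle between the endpoints is δ = arccos(p₁·p₂) ≈ 1.277 rad (73.2°). The total great-circle distance is δ·R ≈ 1.277 × 6371 ≈ 8139 km, so the target fraction is f = 6400/8139 ≈ 0.786.
Interpolate at f ≈ 0.786 with slerp weights a = sin((1−f)δ)/sin δ ≈ 0.282, b = sin(fδ)/sin δ ≈ 0.882.
p = a·p₁ + b·p₂ ≈ (0.806, -0.570, -0.161); φ = arcsin(p_z) ≈ -9.24°, λ = atan2(p_y, p_x) ≈ -35.26°.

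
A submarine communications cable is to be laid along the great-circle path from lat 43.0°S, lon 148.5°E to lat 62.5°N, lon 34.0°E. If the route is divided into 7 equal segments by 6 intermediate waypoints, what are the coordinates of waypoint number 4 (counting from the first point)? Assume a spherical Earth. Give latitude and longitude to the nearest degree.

≈ lat 25°N, lon 105°E

Write both endpoints as unit vectors p₁, p₂ with components (cos φ cos λ, cos φ sin λ, sin φ).
The central angle between the endpoints is δ = arccos(p₁·p₂) ≈ 2.411 rad (138.2°).
Interpolate at f = 4/7 with slerp weights a = sin((1−f)δ)/sin δ ≈ 1.288, b = sin(fδ)/sin δ ≈ 1.471.
p = a·p₁ + b·p₂ ≈ (-0.240, 0.872, 0.427); φ = arcsin(p_z) ≈ 25.26°, λ = atan2(p_y, p_x) ≈ 105.38°.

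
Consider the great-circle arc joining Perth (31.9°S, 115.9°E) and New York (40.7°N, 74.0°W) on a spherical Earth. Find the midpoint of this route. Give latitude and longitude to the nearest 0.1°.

≈ (36.8°N, 167.8°E)

From cos δ = sin φ₁ sin φ₂ + cos φ₁ cos φ₂ cos Δλ, the central angle is δ ≈ 2.935 rad (168.1°).
Interpolate at f = 1/2 with slerp weights a = sin((1−f)δ)/sin δ ≈ 4.839, b = sin(fδ)/sin δ ≈ 4.839.
p = a·p₁ + b·p₂ ≈ (-0.783, 0.169, 0.598); φ = arcsin(p_z) ≈ 36.75°, λ = atan2(p_y, p_x) ≈ 167.82°.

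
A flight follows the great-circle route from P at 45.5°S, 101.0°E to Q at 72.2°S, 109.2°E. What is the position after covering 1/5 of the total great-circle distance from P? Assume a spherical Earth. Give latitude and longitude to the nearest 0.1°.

≈ 50.9°S, 101.8°E

Convert each endpoint to a unit vector on the sphere (x = cos φ cos λ, y = cos φ sin λ, z = sin φ).
The central angle between the endpoints is δ = arccos(p₁·p₂) ≈ 0.471 rad (27.0°).
Interpolate at f = 1/5 with slerp weights a = sin((1−f)δ)/sin δ ≈ 0.811, b = sin(fδ)/sin δ ≈ 0.207.
p = a·p₁ + b·p₂ ≈ (-0.129, 0.618, -0.776); φ = arcsin(p_z) ≈ -50.87°, λ = atan2(p_y, p_x) ≈ 101.82°.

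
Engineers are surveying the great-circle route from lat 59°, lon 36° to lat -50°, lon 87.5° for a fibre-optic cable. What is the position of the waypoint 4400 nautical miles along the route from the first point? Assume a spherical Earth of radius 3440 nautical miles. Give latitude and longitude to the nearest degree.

≈ lat -9°, lon 69°

Convert each endpoint to a unit vector on the sphere (x = cos φ cos λ, y = cos φ sin λ, z = sin φ).
The central angle between the endpoints is δ = arccos(p₁·p₂) ≈ 2.038 rad (116.8°). The total great-circle distance is δ·R ≈ 2.038 × 3440 ≈ 7011 nmi, so the target fraction is f = 4400/7011 ≈ 0.628.
Interpolate at f ≈ 0.628 with slerp weights a = sin((1−f)δ)/sin δ ≈ 0.771, b = sin(fδ)/sin δ ≈ 1.073.
p = a·p₁ + b·p₂ ≈ (0.351, 0.922, -0.161); φ = arcsin(p_z) ≈ -9.26°, λ = atan2(p_y, p_x) ≈ 69.15°.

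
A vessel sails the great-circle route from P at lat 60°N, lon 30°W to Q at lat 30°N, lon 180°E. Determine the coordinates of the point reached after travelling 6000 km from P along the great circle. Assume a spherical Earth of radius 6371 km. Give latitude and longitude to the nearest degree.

Convert each endpoint to a unit vector on the sphere (x = cos φ cos λ, y = cos φ sin λ, z = sin φ).
The central angle between the endpoints is δ = arccos(p₁·p₂) ≈ 1.513 rad (86.7°). The total great-circle distance is δ·R ≈ 1.513 × 6371 ≈ 9638 km, so the target fraction is f = 6000/9638 ≈ 0.623.
Interpolate at f ≈ 0.623 with slerp weights a = sin((1−f)δ)/sin δ ≈ 0.541, b = sin(fδ)/sin δ ≈ 0.810.
p = a·p₁ + b·p₂ ≈ (-0.467, -0.135, 0.874); φ = arcsin(p_z) ≈ 60.91°, λ = atan2(p_y, p_x) ≈ -163.84°.

≈ lat 61°N, lon 164°W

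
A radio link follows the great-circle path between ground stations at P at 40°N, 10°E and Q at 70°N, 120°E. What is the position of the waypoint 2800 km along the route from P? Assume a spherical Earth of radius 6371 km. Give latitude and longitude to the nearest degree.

≈ 62°N, 30°E

Convert each endpoint to a unit vector on the sphere (x = cos φ cos λ, y = cos φ sin λ, z = sin φ).
The central angle between the endpoints is δ = arccos(p₁·p₂) ≈ 1.030 rad (59.0°). The total great-circle distance is δ·R ≈ 1.030 × 6371 ≈ 6565 km, so the target fraction is f = 2800/6565 ≈ 0.426.
Interpolate at f ≈ 0.426 with slerp weights a = sin((1−f)δ)/sin δ ≈ 0.650, b = sin(fδ)/sin δ ≈ 0.496.
p = a·p₁ + b·p₂ ≈ (0.405, 0.233, 0.884); φ = arcsin(p_z) ≈ 62.11°, λ = atan2(p_y, p_x) ≈ 29.93°.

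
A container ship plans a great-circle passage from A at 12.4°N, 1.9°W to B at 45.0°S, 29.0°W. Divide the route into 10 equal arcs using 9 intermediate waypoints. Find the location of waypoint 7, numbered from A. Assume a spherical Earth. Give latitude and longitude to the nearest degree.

From cos δ = sin φ₁ sin φ₂ + cos φ₁ cos φ₂ cos Δλ, the central angle is δ ≈ 1.089 rad (62.4°).
Interpolate at f = 7/10 with slerp weights a = sin((1−f)δ)/sin δ ≈ 0.362, b = sin(fδ)/sin δ ≈ 0.779.
p = a·p₁ + b·p₂ ≈ (0.836, -0.279, -0.473); φ = arcsin(p_z) ≈ -28.25°, λ = atan2(p_y, p_x) ≈ -18.46°.

≈ 28°S, 18°W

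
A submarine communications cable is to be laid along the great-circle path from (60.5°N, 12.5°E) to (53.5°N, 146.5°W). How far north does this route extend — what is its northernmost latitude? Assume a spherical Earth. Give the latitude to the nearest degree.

≈ 83°N

The great circle lies in the plane with unit normal n̂ = (p₁ × p₂)/|p₁ × p₂|.
Here n̂_z ≈ -0.116; the vertex latitude is φ_max = arccos|n̂_z| ≈ 83.3°.
Check via Clairaut: cos φ_max = |cos φ₁| · sin C = cos(60.5°)·sin(13.6°) ≈ 0.116, again giving ≈ 83.3°.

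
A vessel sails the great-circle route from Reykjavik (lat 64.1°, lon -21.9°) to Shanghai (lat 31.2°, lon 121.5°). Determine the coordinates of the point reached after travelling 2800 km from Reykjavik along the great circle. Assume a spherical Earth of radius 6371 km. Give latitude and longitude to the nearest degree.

Convert each endpoint to a unit vector on the sphere (x = cos φ cos λ, y = cos φ sin λ, z = sin φ).
The central angle between the endpoints is δ = arccos(p₁·p₂) ≈ 1.404 rad (80.4°). The total great-circle distance is δ·R ≈ 1.404 × 6371 ≈ 8945 km, so the target fraction is f = 2800/8945 ≈ 0.313.
Interpolate at f ≈ 0.313 with slerp weights a = sin((1−f)δ)/sin δ ≈ 0.833, b = sin(fδ)/sin δ ≈ 0.431.
p = a·p₁ + b·p₂ ≈ (0.145, 0.179, 0.973); φ = arcsin(p_z) ≈ 76.69°, λ = atan2(p_y, p_x) ≈ 51.00°.

≈ lat 77°, lon 51°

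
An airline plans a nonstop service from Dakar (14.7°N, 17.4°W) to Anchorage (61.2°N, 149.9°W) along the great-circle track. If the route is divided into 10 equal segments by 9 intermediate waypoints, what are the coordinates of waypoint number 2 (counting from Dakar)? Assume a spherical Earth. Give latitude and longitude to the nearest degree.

Write both endpoints as unit vectors p₁, p₂ with components (cos φ cos λ, cos φ sin λ, sin φ).
The central angle between the endpoints is δ = arccos(p₁·p₂) ≈ 1.663 rad (95.3°).
Interpolate at f = 2/10 with slerp weights a = sin((1−f)δ)/sin δ ≈ 0.975, b = sin(fδ)/sin δ ≈ 0.328.
p = a·p₁ + b·p₂ ≈ (0.764, -0.361, 0.535); φ = arcsin(p_z) ≈ 32.34°, λ = atan2(p_y, p_x) ≈ -25.33°.

≈ (32°N, 25°W)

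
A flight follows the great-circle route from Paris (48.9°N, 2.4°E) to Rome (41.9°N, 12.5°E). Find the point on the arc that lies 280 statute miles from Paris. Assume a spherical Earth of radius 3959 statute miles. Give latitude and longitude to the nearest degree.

≈ 46°N, 7°E

Convert each endpoint to a unit vector on the sphere (x = cos φ cos λ, y = cos φ sin λ, z = sin φ).
The central angle between the endpoints is δ = arccos(p₁·p₂) ≈ 0.174 rad (9.9°). The total great-circle distance is δ·R ≈ 0.174 × 3959 ≈ 687 mi, so the target fraction is f = 280/687 ≈ 0.407.
Interpolate at f ≈ 0.407 with slerp weights a = sin((1−f)δ)/sin δ ≈ 0.595, b = sin(fδ)/sin δ ≈ 0.409.
p = a·p₁ + b·p₂ ≈ (0.688, 0.082, 0.721); φ = arcsin(p_z) ≈ 46.16°, λ = atan2(p_y, p_x) ≈ 6.82°.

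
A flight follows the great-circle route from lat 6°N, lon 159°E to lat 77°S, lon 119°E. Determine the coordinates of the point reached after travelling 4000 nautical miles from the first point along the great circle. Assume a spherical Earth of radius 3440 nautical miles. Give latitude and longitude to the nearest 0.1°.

Write both endpoints as unit vectors p₁, p₂ with components (cos φ cos λ, cos φ sin λ, sin φ).
The central angle between the endpoints is δ = arccos(p₁·p₂) ≈ 1.501 rad (86.0°). The total great-circle distance is δ·R ≈ 1.501 × 3440 ≈ 5164 nmi, so the target fraction is f = 4000/5164 ≈ 0.775.
Interpolate at f ≈ 0.775 with slerp weights a = sin((1−f)δ)/sin δ ≈ 0.333, b = sin(fδ)/sin δ ≈ 0.920.
p = a·p₁ + b·p₂ ≈ (-0.409, 0.300, -0.862); φ = arcsin(p_z) ≈ -59.52°, λ = atan2(p_y, p_x) ≈ 143.80°.

≈ lat 59.5°S, lon 143.8°E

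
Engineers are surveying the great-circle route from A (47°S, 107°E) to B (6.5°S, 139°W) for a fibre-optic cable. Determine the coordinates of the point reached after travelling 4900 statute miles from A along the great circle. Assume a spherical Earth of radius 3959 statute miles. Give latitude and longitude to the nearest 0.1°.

Convert each endpoint to a unit vector on the sphere (x = cos φ cos λ, y = cos φ sin λ, z = sin φ).
The central angle between the endpoints is δ = arccos(p₁·p₂) ≈ 1.765 rad (101.1°). The total great-circle distance is δ·R ≈ 1.765 × 3959 ≈ 6987 mi, so the target fraction is f = 4900/6987 ≈ 0.701.
Interpolate at f ≈ 0.701 with slerp weights a = sin((1−f)δ)/sin δ ≈ 0.513, b = sin(fδ)/sin δ ≈ 0.963.
p = a·p₁ + b·p₂ ≈ (-0.824, -0.293, -0.484); φ = arcsin(p_z) ≈ -28.95°, λ = atan2(p_y, p_x) ≈ -160.41°.

≈ (28.9°S, 160.4°W)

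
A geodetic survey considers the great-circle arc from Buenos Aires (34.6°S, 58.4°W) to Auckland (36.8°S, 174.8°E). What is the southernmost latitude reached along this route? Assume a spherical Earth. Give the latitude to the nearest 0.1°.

≈ 58.1°S

The great circle lies in the plane with unit normal n̂ = (p₁ × p₂)/|p₁ × p₂|.
Here n̂_z ≈ -0.529; the vertex latitude is φ_max = arccos|n̂_z| ≈ 58.1°.
Check via Clairaut: cos φ_max = |cos φ₁| · sin C = cos(34.6°)·sin(140.0°) ≈ 0.529, again giving ≈ 58.1°.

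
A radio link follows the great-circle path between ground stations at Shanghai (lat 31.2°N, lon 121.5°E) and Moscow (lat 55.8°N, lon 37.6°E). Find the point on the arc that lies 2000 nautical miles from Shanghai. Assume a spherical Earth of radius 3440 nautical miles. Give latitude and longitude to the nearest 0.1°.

≈ lat 52.7°N, lon 86.3°E

From cos δ = sin φ₁ sin φ₂ + cos φ₁ cos φ₂ cos Δλ, the central angle is δ ≈ 1.071 rad (61.3°). The total great-circle distance is δ·R ≈ 1.071 × 3440 ≈ 3683 nmi, so the target fraction is f = 2000/3683 ≈ 0.543.
Interpolate at f ≈ 0.543 with slerp weights a = sin((1−f)δ)/sin δ ≈ 0.536, b = sin(fδ)/sin δ ≈ 0.626.
p = a·p₁ + b·p₂ ≈ (0.039, 0.605, 0.795); φ = arcsin(p_z) ≈ 52.66°, λ = atan2(p_y, p_x) ≈ 86.28°.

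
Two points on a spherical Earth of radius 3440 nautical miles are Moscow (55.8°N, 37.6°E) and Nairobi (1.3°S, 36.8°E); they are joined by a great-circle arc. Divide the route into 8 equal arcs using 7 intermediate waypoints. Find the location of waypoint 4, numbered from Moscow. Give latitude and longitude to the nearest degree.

≈ 27°N, 37°E

From cos δ = sin φ₁ sin φ₂ + cos φ₁ cos φ₂ cos Δλ, the central angle is δ ≈ 0.997 rad (57.1°).
Interpolate at f = 4/8 with slerp weights a = sin((1−f)δ)/sin δ ≈ 0.569, b = sin(fδ)/sin δ ≈ 0.569.
p = a·p₁ + b·p₂ ≈ (0.709, 0.536, 0.458); φ = arcsin(p_z) ≈ 27.25°, λ = atan2(p_y, p_x) ≈ 37.09°.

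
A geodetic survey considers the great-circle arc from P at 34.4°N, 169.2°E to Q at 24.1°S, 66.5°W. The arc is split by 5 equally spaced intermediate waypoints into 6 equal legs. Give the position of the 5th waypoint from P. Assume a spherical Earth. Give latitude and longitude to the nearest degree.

≈ 13°S, 87°W

The haversine formula gives a central angle δ ≈ 2.285 rad (130.9°) between the endpoints.
Interpolate at f = 5/6 with slerp weights a = sin((1−f)δ)/sin δ ≈ 0.492, b = sin(fδ)/sin δ ≈ 1.251.
p = a·p₁ + b·p₂ ≈ (0.056, -0.971, -0.233); φ = arcsin(p_z) ≈ -13.46°, λ = atan2(p_y, p_x) ≈ -86.67°.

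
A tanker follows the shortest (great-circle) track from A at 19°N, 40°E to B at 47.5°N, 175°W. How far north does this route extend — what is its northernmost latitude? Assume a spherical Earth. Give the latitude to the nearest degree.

The great circle lies in the plane with unit normal n̂ = (p₁ × p₂)/|p₁ × p₂|.
Here n̂_z ≈ +0.382; the vertex latitude is φ_max = arccos|n̂_z| ≈ 67.5°.
Check via Clairaut: cos φ_max = |cos φ₁| · sin C = cos(19.0°)·sin(23.8°) ≈ 0.382, again giving ≈ 67.5°.

≈ 68°N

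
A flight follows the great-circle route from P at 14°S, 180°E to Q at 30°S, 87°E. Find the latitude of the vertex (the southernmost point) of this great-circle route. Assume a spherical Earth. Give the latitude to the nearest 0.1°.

≈ 32.7°S

The great circle lies in the plane with unit normal n̂ = (p₁ × p₂)/|p₁ × p₂|.
Here n̂_z ≈ -0.842; the vertex latitude is φ_max = arccos|n̂_z| ≈ 32.7°.
Check via Clairaut: cos φ_max = |cos φ₁| · sin C = cos(14.0°)·sin(119.8°) ≈ 0.842, again giving ≈ 32.7°.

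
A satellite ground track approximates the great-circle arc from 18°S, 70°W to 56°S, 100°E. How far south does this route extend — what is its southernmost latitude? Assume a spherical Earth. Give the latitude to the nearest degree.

The great circle lies in the plane with unit normal n̂ = (p₁ × p₂)/|p₁ × p₂|.
Here n̂_z ≈ +0.096; the vertex latitude is φ_max = arccos|n̂_z| ≈ 84.5°.
Check via Clairaut: cos φ_max = |cos φ₁| · sin C = cos(18.0°)·sin(174.2°) ≈ 0.096, again giving ≈ 84.5°.

≈ 85°S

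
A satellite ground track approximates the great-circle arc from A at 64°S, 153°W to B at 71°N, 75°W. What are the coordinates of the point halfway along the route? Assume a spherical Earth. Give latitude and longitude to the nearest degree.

Convert each endpoint to a unit vector on the sphere (x = cos φ cos λ, y = cos φ sin λ, z = sin φ).
The central angle between the endpoints is δ = arccos(p₁·p₂) ≈ 2.532 rad (145.1°).
Interpolate at f = 1/2 with slerp weights a = sin((1−f)δ)/sin δ ≈ 1.667, b = sin(fδ)/sin δ ≈ 1.667.
p = a·p₁ + b·p₂ ≈ (-0.511, -0.856, 0.078); φ = arcsin(p_z) ≈ 4.47°, λ = atan2(p_y, p_x) ≈ -120.82°.

≈ 4°N, 121°W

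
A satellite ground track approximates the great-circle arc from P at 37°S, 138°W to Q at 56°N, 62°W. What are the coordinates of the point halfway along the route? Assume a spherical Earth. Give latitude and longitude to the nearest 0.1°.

Write both endpoints as unit vectors p₁, p₂ with components (cos φ cos λ, cos φ sin λ, sin φ).
The central angle between the endpoints is δ = arccos(p₁·p₂) ≈ 1.972 rad (113.0°).
Interpolate at f = 1/2 with slerp weights a = sin((1−f)δ)/sin δ ≈ 0.906, b = sin(fδ)/sin δ ≈ 0.906.
p = a·p₁ + b·p₂ ≈ (-0.300, -0.932, 0.206); φ = arcsin(p_z) ≈ 11.88°, λ = atan2(p_y, p_x) ≈ -107.84°.

≈ 11.9°N, 107.8°W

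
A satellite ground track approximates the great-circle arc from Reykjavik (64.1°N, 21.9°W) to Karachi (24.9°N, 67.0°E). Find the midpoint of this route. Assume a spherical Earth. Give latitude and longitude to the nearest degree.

Write both endpoints as unit vectors p₁, p₂ with components (cos φ cos λ, cos φ sin λ, sin φ).
The central angle between the endpoints is δ = arccos(p₁·p₂) ≈ 1.174 rad (67.3°).
Interpolate at f = 1/2 with slerp weights a = sin((1−f)δ)/sin δ ≈ 0.601, b = sin(fδ)/sin δ ≈ 0.601.
p = a·p₁ + b·p₂ ≈ (0.456, 0.404, 0.793); φ = arcsin(p_z) ≈ 52.47°, λ = atan2(p_y, p_x) ≈ 41.50°.

≈ (52°N, 41°E)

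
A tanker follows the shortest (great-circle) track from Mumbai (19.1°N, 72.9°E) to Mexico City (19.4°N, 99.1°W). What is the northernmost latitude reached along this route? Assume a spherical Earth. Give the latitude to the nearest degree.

The great circle lies in the plane with unit normal n̂ = (p₁ × p₂)/|p₁ × p₂|.
Here n̂_z ≈ -0.196; the vertex latitude is φ_max = arccos|n̂_z| ≈ 78.7°.

≈ 79°N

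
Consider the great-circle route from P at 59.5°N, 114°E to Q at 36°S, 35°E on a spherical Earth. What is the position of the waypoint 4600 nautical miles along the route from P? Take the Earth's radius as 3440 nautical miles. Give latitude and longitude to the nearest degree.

≈ 2°S, 55°E

Convert each endpoint to a unit vector on the sphere (x = cos φ cos λ, y = cos φ sin λ, z = sin φ).
The central angle between the endpoints is δ = arccos(p₁·p₂) ≈ 2.013 rad (115.3°). The total great-circle distance is δ·R ≈ 2.013 × 3440 ≈ 6925 nmi, so the target fraction is f = 4600/6925 ≈ 0.664.
Interpolate at f ≈ 0.664 with slerp weights a = sin((1−f)δ)/sin δ ≈ 0.692, b = sin(fδ)/sin δ ≈ 1.076.
p = a·p₁ + b·p₂ ≈ (0.570, 0.821, -0.036); φ = arcsin(p_z) ≈ -2.08°, λ = atan2(p_y, p_x) ≈ 55.19°.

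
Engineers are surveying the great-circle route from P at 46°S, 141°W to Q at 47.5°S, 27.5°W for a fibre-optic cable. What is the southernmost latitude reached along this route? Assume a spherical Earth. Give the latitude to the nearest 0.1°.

The great circle lies in the plane with unit normal n̂ = (p₁ × p₂)/|p₁ × p₂|.
Here n̂_z ≈ +0.458; the vertex latitude is φ_max = arccos|n̂_z| ≈ 62.7°.

≈ 62.7°S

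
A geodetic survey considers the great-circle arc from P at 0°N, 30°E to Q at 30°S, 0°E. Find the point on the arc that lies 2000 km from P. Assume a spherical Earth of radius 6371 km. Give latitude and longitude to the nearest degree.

Convert each endpoint to a unit vector on the sphere (x = cos φ cos λ, y = cos φ sin λ, z = sin φ).
The central angle between the endpoints is δ = arccos(p₁·p₂) ≈ 0.723 rad (41.4°). The total great-circle distance is δ·R ≈ 0.723 × 6371 ≈ 4605 km, so the target fraction is f = 2000/4605 ≈ 0.434.
Interpolate at f ≈ 0.434 with slerp weights a = sin((1−f)δ)/sin δ ≈ 0.601, b = sin(fδ)/sin δ ≈ 0.467.
p = a·p₁ + b·p₂ ≈ (0.925, 0.300, -0.233); φ = arcsin(p_z) ≈ -13.50°, λ = atan2(p_y, p_x) ≈ 18.00°.

≈ 13°S, 18°E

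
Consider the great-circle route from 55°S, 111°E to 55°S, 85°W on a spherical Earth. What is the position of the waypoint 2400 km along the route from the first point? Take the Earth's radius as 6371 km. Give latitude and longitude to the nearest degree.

Convert each endpoint to a unit vector on the sphere (x = cos φ cos λ, y = cos φ sin λ, z = sin φ).
The central angle between the endpoints is δ = arccos(p₁·p₂) ≈ 1.208 rad (69.2°). The total great-circle distance is δ·R ≈ 1.208 × 6371 ≈ 7697 km, so the target fraction is f = 2400/7697 ≈ 0.312.
Interpolate at f ≈ 0.312 with slerp weights a = sin((1−f)δ)/sin δ ≈ 0.790, b = sin(fδ)/sin δ ≈ 0.393.
p = a·p₁ + b·p₂ ≈ (-0.143, 0.198, -0.970); φ = arcsin(p_z) ≈ -75.85°, λ = atan2(p_y, p_x) ≈ 125.74°.

≈ 76°S, 126°E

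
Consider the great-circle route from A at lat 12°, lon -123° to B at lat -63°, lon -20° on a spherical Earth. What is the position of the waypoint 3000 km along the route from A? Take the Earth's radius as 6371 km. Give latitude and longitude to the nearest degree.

≈ lat -12°, lon -111°

Write both endpoints as unit vectors p₁, p₂ with components (cos φ cos λ, cos φ sin λ, sin φ).
The central angle between the endpoints is δ = arccos(p₁·p₂) ≈ 1.860 rad (106.6°). The total great-circle distance is δ·R ≈ 1.860 × 6371 ≈ 11850 km, so the target fraction is f = 3000/11850 ≈ 0.253.
Interpolate at f ≈ 0.253 with slerp weights a = sin((1−f)δ)/sin δ ≈ 1.026, b = sin(fδ)/sin δ ≈ 0.473.
p = a·p₁ + b·p₂ ≈ (-0.345, -0.915, -0.208); φ = arcsin(p_z) ≈ -12.03°, λ = atan2(p_y, p_x) ≈ -110.64°.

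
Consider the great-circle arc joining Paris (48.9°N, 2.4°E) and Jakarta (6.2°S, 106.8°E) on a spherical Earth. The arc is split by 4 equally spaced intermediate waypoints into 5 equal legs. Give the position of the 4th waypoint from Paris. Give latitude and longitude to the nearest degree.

≈ 10°N, 93°E

From cos δ = sin φ₁ sin φ₂ + cos φ₁ cos φ₂ cos Δλ, the central angle is δ ≈ 1.817 rad (104.1°).
Interpolate at f = 4/5 with slerp weights a = sin((1−f)δ)/sin δ ≈ 0.367, b = sin(fδ)/sin δ ≈ 1.024.
p = a·p₁ + b·p₂ ≈ (-0.054, 0.985, 0.166); φ = arcsin(p_z) ≈ 9.53°, λ = atan2(p_y, p_x) ≈ 93.11°.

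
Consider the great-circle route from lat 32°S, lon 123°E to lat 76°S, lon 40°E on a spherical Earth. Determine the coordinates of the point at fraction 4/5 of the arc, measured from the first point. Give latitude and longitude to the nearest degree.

The haversine formula gives a central angle δ ≈ 1.001 rad (57.4°) between the endpoints.
Interpolate at f = 4/5 with slerp weights a = sin((1−f)δ)/sin δ ≈ 0.236, b = sin(fδ)/sin δ ≈ 0.853.
p = a·p₁ + b·p₂ ≈ (0.049, 0.301, -0.952); φ = arcsin(p_z) ≈ -72.27°, λ = atan2(p_y, p_x) ≈ 80.76°.

≈ lat 72°S, lon 81°E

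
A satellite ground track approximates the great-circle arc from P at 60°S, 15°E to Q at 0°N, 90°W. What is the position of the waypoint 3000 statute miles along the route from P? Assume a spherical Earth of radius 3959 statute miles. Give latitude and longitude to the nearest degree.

Write both endpoints as unit vectors p₁, p₂ with components (cos φ cos λ, cos φ sin λ, sin φ).
The central angle between the endpoints is δ = arccos(p₁·p₂) ≈ 1.701 rad (97.4°). The total great-circle distance is δ·R ≈ 1.701 × 3959 ≈ 6733 mi, so the target fraction is f = 3000/6733 ≈ 0.446.
Interpolate at f ≈ 0.446 with slerp weights a = sin((1−f)δ)/sin δ ≈ 0.816, b = sin(fδ)/sin δ ≈ 0.693.
p = a·p₁ + b·p₂ ≈ (0.394, -0.588, -0.707); φ = arcsin(p_z) ≈ -44.97°, λ = atan2(p_y, p_x) ≈ -56.14°.

≈ 45°S, 56°W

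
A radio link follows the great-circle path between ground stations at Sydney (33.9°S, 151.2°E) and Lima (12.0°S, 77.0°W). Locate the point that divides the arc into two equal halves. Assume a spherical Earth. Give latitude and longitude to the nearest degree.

From cos δ = sin φ₁ sin φ₂ + cos φ₁ cos φ₂ cos Δλ, the central angle is δ ≈ 2.010 rad (115.2°).
Interpolate at f = 1/2 with slerp weights a = sin((1−f)δ)/sin δ ≈ 0.933, b = sin(fδ)/sin δ ≈ 0.933.
p = a·p₁ + b·p₂ ≈ (-0.473, -0.516, -0.714); φ = arcsin(p_z) ≈ -45.57°, λ = atan2(p_y, p_x) ≈ -132.52°.

≈ 46°S, 133°W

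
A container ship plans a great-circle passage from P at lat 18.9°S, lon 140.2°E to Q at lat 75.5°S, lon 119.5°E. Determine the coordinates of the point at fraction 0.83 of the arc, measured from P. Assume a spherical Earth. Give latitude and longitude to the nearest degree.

Write both endpoints as unit vectors p₁, p₂ with components (cos φ cos λ, cos φ sin λ, sin φ).
The central angle between the endpoints is δ = arccos(p₁·p₂) ≈ 1.006 rad (57.6°).
Interpolate at f = 0.83 with slerp weights a = sin((1−f)δ)/sin δ ≈ 0.201, b = sin(fδ)/sin δ ≈ 0.878.
p = a·p₁ + b·p₂ ≈ (-0.255, 0.313, -0.915); φ = arcsin(p_z) ≈ -66.19°, λ = atan2(p_y, p_x) ≈ 129.11°.

≈ lat 66°S, lon 129°E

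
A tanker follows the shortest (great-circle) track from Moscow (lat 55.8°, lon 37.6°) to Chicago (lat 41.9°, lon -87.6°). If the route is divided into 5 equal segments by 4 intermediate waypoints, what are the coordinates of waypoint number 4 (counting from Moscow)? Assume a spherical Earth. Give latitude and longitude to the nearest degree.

Convert each endpoint to a unit vector on the sphere (x = cos φ cos λ, y = cos φ sin λ, z = sin φ).
The central angle between the endpoints is δ = arccos(p₁·p₂) ≈ 1.254 rad (71.9°).
Interpolate at f = 4/5 with slerp weights a = sin((1−f)δ)/sin δ ≈ 0.261, b = sin(fδ)/sin δ ≈ 0.887.
p = a·p₁ + b·p₂ ≈ (0.144, -0.570, 0.809); φ = arcsin(p_z) ≈ 53.97°, λ = atan2(p_y, p_x) ≈ -75.83°.

≈ lat 54°, lon -76°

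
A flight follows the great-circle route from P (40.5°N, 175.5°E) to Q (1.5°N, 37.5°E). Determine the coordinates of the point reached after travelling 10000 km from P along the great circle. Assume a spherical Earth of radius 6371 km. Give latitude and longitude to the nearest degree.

≈ (27°N, 60°E)

Convert each endpoint to a unit vector on the sphere (x = cos φ cos λ, y = cos φ sin λ, z = sin φ).
The central angle between the endpoints is δ = arccos(p₁·p₂) ≈ 2.151 rad (123.2°). The total great-circle distance is δ·R ≈ 2.151 × 6371 ≈ 13702 km, so the target fraction is f = 10000/13702 ≈ 0.730.
Interpolate at f ≈ 0.730 with slerp weights a = sin((1−f)δ)/sin δ ≈ 0.656, b = sin(fδ)/sin δ ≈ 1.195.
p = a·p₁ + b·p₂ ≈ (0.451, 0.767, 0.457); φ = arcsin(p_z) ≈ 27.22°, λ = atan2(p_y, p_x) ≈ 59.55°.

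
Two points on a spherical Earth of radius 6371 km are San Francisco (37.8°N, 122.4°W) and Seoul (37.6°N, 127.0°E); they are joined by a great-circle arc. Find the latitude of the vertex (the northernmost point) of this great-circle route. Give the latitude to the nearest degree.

≈ 54°N

The great circle lies in the plane with unit normal n̂ = (p₁ × p₂)/|p₁ × p₂|.
Here n̂_z ≈ -0.593; the vertex latitude is φ_max = arccos|n̂_z| ≈ 53.6°.
Check via Clairaut: cos φ_max = |cos φ₁| · sin C = cos(37.8°)·sin(48.6°) ≈ 0.593, again giving ≈ 53.6°.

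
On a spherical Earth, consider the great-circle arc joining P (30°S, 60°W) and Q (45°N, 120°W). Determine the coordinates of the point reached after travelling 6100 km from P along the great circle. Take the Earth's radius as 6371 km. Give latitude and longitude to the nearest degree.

Convert each endpoint to a unit vector on the sphere (x = cos φ cos λ, y = cos φ sin λ, z = sin φ).
The central angle between the endpoints is δ = arccos(p₁·p₂) ≈ 1.618 rad (92.7°). The total great-circle distance is δ·R ≈ 1.618 × 6371 ≈ 10309 km, so the target fraction is f = 6100/10309 ≈ 0.592.
Interpolate at f ≈ 0.592 with slerp weights a = sin((1−f)δ)/sin δ ≈ 0.614, b = sin(fδ)/sin δ ≈ 0.819.
p = a·p₁ + b·p₂ ≈ (-0.023, -0.962, 0.272); φ = arcsin(p_z) ≈ 15.76°, λ = atan2(p_y, p_x) ≈ -91.39°.

≈ (16°N, 91°W)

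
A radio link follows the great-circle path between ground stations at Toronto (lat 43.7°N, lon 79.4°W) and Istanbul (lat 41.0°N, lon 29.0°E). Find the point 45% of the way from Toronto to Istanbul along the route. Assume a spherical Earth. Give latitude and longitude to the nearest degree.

≈ lat 57°N, lon 30°W

Convert each endpoint to a unit vector on the sphere (x = cos φ cos λ, y = cos φ sin λ, z = sin φ).
The central angle between the endpoints is δ = arccos(p₁·p₂) ≈ 1.286 rad (73.7°).
Interpolate at f = 0.45 with slerp weights a = sin((1−f)δ)/sin δ ≈ 0.677, b = sin(fδ)/sin δ ≈ 0.570.
p = a·p₁ + b·p₂ ≈ (0.466, -0.273, 0.842); φ = arcsin(p_z) ≈ 57.31°, λ = atan2(p_y, p_x) ≈ -30.32°.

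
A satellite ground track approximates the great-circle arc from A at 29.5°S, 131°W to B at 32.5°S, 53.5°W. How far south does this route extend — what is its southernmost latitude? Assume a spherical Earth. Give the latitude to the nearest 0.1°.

≈ 37.7°S

The great circle lies in the plane with unit normal n̂ = (p₁ × p₂)/|p₁ × p₂|.
Here n̂_z ≈ +0.791; the vertex latitude is φ_max = arccos|n̂_z| ≈ 37.7°.
Check via Clairaut: cos φ_max = |cos φ₁| · sin C = cos(29.5°)·sin(114.6°) ≈ 0.791, again giving ≈ 37.7°.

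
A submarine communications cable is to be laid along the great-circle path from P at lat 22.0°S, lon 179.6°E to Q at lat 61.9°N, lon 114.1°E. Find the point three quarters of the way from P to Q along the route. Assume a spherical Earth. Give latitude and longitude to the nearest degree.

From cos δ = sin φ₁ sin φ₂ + cos φ₁ cos φ₂ cos Δλ, the central angle is δ ≈ 1.721 rad (98.6°).
Interpolate at f = 3/4 with slerp weights a = sin((1−f)δ)/sin δ ≈ 0.422, b = sin(fδ)/sin δ ≈ 0.972.
p = a·p₁ + b·p₂ ≈ (-0.578, 0.421, 0.699); φ = arcsin(p_z) ≈ 44.37°, λ = atan2(p_y, p_x) ≈ 143.96°.

≈ lat 44°N, lon 144°E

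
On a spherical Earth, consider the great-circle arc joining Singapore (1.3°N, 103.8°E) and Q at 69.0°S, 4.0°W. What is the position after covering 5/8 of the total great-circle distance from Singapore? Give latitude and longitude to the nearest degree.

≈ 54°S, 73°E

Write both endpoints as unit vectors p₁, p₂ with components (cos φ cos λ, cos φ sin λ, sin φ).
The central angle between the endpoints is δ = arccos(p₁·p₂) ≈ 1.702 rad (97.5°).
Interpolate at f = 5/8 with slerp weights a = sin((1−f)δ)/sin δ ≈ 0.601, b = sin(fδ)/sin δ ≈ 0.882.
p = a·p₁ + b·p₂ ≈ (0.172, 0.561, -0.810); φ = arcsin(p_z) ≈ -54.05°, λ = atan2(p_y, p_x) ≈ 72.97°.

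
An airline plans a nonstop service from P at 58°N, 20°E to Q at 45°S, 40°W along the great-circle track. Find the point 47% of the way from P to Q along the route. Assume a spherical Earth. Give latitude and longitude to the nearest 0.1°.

≈ 10.7°N, 13.5°W

Convert each endpoint to a unit vector on the sphere (x = cos φ cos λ, y = cos φ sin λ, z = sin φ).
The central angle between the endpoints is δ = arccos(p₁·p₂) ≈ 1.996 rad (114.3°).
Interpolate at f = 0.47 with slerp weights a = sin((1−f)δ)/sin δ ≈ 0.956, b = sin(fδ)/sin δ ≈ 0.885.
p = a·p₁ + b·p₂ ≈ (0.956, -0.229, 0.185); φ = arcsin(p_z) ≈ 10.67°, λ = atan2(p_y, p_x) ≈ -13.47°.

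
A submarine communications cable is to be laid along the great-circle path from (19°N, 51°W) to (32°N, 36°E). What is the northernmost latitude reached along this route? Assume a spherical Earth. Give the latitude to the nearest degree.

≈ 35°N

The great circle lies in the plane with unit normal n̂ = (p₁ × p₂)/|p₁ × p₂|.
Here n̂_z ≈ +0.820; the vertex latitude is φ_max = arccos|n̂_z| ≈ 34.9°.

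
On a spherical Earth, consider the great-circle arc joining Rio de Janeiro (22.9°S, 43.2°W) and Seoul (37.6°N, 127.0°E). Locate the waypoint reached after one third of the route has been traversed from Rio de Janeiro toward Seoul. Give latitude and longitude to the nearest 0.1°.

≈ (25.9°N, 18.5°W)

The haversine formula gives a central angle δ ≈ 2.846 rad (163.1°) between the endpoints.
Interpolate at f = 1/3 with slerp weights a = sin((1−f)δ)/sin δ ≈ 3.251, b = sin(fδ)/sin δ ≈ 2.789.
p = a·p₁ + b·p₂ ≈ (0.853, -0.285, 0.437); φ = arcsin(p_z) ≈ 25.90°, λ = atan2(p_y, p_x) ≈ -18.48°.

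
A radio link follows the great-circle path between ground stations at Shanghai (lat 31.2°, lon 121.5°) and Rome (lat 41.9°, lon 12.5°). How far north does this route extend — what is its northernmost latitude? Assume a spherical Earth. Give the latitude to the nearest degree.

The great circle lies in the plane with unit normal n̂ = (p₁ × p₂)/|p₁ × p₂|.
Here n̂_z ≈ -0.608; the vertex latitude is φ_max = arccos|n̂_z| ≈ 52.6°.
Check via Clairaut: cos φ_max = |cos φ₁| · sin C = cos(31.2°)·sin(45.3°) ≈ 0.608, again giving ≈ 52.6°.

≈ 53°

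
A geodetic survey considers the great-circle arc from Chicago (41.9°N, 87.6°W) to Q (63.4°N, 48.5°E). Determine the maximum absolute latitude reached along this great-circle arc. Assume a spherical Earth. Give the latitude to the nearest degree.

≈ 76°N

The great circle lies in the plane with unit normal n̂ = (p₁ × p₂)/|p₁ × p₂|.
Here n̂_z ≈ +0.247; the vertex latitude is φ_max = arccos|n̂_z| ≈ 75.7°.
Check via Clairaut: cos φ_max = |cos φ₁| · sin C = cos(41.9°)·sin(19.4°) ≈ 0.247, again giving ≈ 75.7°.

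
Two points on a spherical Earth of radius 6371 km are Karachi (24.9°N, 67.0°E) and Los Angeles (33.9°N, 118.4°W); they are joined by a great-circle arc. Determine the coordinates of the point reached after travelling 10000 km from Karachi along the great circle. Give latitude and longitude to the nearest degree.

Write both endpoints as unit vectors p₁, p₂ with components (cos φ cos λ, cos φ sin λ, sin φ).
The central angle between the endpoints is δ = arccos(p₁·p₂) ≈ 2.111 rad (121.0°). The total great-circle distance is δ·R ≈ 2.111 × 6371 ≈ 13452 km, so the target fraction is f = 10000/13452 ≈ 0.743.
Interpolate at f ≈ 0.743 with slerp weights a = sin((1−f)δ)/sin δ ≈ 0.601, b = sin(fδ)/sin δ ≈ 1.166.
p = a·p₁ + b·p₂ ≈ (-0.247, -0.349, 0.904); φ = arcsin(p_z) ≈ 64.66°, λ = atan2(p_y, p_x) ≈ -125.29°.

≈ 65°N, 125°W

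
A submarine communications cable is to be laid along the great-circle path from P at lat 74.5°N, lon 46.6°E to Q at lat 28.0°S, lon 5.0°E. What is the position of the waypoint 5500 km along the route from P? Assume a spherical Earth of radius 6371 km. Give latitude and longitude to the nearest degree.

Convert each endpoint to a unit vector on the sphere (x = cos φ cos λ, y = cos φ sin λ, z = sin φ).
The central angle between the endpoints is δ = arccos(p₁·p₂) ≈ 1.850 rad (106.0°). The total great-circle distance is δ·R ≈ 1.850 × 6371 ≈ 11789 km, so the target fraction is f = 5500/11789 ≈ 0.467.
Interpolate at f ≈ 0.467 with slerp weights a = sin((1−f)δ)/sin δ ≈ 0.868, b = sin(fδ)/sin δ ≈ 0.791.
p = a·p₁ + b·p₂ ≈ (0.855, 0.229, 0.465); φ = arcsin(p_z) ≈ 27.73°, λ = atan2(p_y, p_x) ≈ 15.02°.

≈ lat 28°N, lon 15°E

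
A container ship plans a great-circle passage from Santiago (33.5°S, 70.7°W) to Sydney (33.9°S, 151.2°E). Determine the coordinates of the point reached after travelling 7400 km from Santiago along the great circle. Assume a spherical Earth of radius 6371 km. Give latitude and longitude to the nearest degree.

≈ (58°S, 170°W)

From cos δ = sin φ₁ sin φ₂ + cos φ₁ cos φ₂ cos Δλ, the central angle is δ ≈ 1.780 rad (102.0°). The total great-circle distance is δ·R ≈ 1.780 × 6371 ≈ 11338 km, so the target fraction is f = 7400/11338 ≈ 0.653.
Interpolate at f ≈ 0.653 with slerp weights a = sin((1−f)δ)/sin δ ≈ 0.592, b = sin(fδ)/sin δ ≈ 0.938.
p = a·p₁ + b·p₂ ≈ (-0.519, -0.091, -0.850); φ = arcsin(p_z) ≈ -58.21°, λ = atan2(p_y, p_x) ≈ -170.03°.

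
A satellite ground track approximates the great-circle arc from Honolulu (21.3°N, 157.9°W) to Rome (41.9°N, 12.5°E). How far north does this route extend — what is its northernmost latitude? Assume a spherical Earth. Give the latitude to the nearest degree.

The great circle lies in the plane with unit normal n̂ = (p₁ × p₂)/|p₁ × p₂|.
Here n̂_z ≈ +0.129; the vertex latitude is φ_max = arccos|n̂_z| ≈ 82.6°.
Check via Clairaut: cos φ_max = |cos φ₁| · sin C = cos(21.3°)·sin(8.0°) ≈ 0.129, again giving ≈ 82.6°.

≈ 83°N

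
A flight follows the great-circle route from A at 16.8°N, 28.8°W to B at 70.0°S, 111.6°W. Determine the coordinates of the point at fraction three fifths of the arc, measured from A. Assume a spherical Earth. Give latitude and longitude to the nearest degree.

≈ 41°S, 53°W

From cos δ = sin φ₁ sin φ₂ + cos φ₁ cos φ₂ cos Δλ, the central angle is δ ≈ 1.803 rad (103.3°).
Interpolate at f = 3/5 with slerp weights a = sin((1−f)δ)/sin δ ≈ 0.679, b = sin(fδ)/sin δ ≈ 0.907.
p = a·p₁ + b·p₂ ≈ (0.455, -0.602, -0.656); φ = arcsin(p_z) ≈ -41.03°, λ = atan2(p_y, p_x) ≈ -52.89°.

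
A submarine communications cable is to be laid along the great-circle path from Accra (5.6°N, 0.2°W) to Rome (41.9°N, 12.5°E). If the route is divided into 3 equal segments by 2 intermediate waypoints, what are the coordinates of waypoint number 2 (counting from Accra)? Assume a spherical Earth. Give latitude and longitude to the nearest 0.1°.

≈ 29.9°N, 7.3°E

Write both endpoints as unit vectors p₁, p₂ with components (cos φ cos λ, cos φ sin λ, sin φ).
The central angle between the endpoints is δ = arccos(p₁·p₂) ≈ 0.664 rad (38.0°).
Interpolate at f = 2/3 with slerp weights a = sin((1−f)δ)/sin δ ≈ 0.356, b = sin(fδ)/sin δ ≈ 0.695.
p = a·p₁ + b·p₂ ≈ (0.860, 0.111, 0.499); φ = arcsin(p_z) ≈ 29.93°, λ = atan2(p_y, p_x) ≈ 7.34°.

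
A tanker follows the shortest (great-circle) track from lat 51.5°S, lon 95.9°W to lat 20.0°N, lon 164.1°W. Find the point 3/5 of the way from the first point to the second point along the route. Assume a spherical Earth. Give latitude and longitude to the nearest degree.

The haversine formula gives a central angle δ ≈ 1.621 rad (92.9°) between the endpoints.
Interpolate at f = 3/5 with slerp weights a = sin((1−f)δ)/sin δ ≈ 0.605, b = sin(fδ)/sin δ ≈ 0.827.
p = a·p₁ + b·p₂ ≈ (-0.787, -0.588, -0.190); φ = arcsin(p_z) ≈ -10.97°, λ = atan2(p_y, p_x) ≈ -143.24°.

≈ lat 11°S, lon 143°W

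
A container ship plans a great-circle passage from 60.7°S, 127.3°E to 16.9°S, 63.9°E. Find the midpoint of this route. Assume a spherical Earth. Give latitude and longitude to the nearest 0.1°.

≈ 42.8°S, 84.3°E

Write both endpoints as unit vectors p₁, p₂ with components (cos φ cos λ, cos φ sin λ, sin φ).
The central angle between the endpoints is δ = arccos(p₁·p₂) ≈ 1.089 rad (62.4°).
Interpolate at f = 1/2 with slerp weights a = sin((1−f)δ)/sin δ ≈ 0.585, b = sin(fδ)/sin δ ≈ 0.585.
p = a·p₁ + b·p₂ ≈ (0.073, 0.730, -0.680); φ = arcsin(p_z) ≈ -42.82°, λ = atan2(p_y, p_x) ≈ 84.31°.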